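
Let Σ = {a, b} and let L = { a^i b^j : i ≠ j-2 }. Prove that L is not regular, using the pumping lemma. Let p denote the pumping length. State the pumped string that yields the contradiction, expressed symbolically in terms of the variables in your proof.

a^{p+p!} b^{p+p!+2}

Suppose for contradiction that L is regular, and let p be the pumping length.
Choose w = a^p b^{p+p!+2}. Since p ≠ (p+p!+2)-2 = p+p!, w ∈ L; and |w| ≥ p.
By the pumping lemma, w = xyz with |xy| ≤ p and |y| > 0.
The first p characters of w are a's, so xy (and hence y) consists only of a's. Write y = a^k, 1 ≤ k ≤ p.
Since 1 ≤ k ≤ p, k divides p!; set t = 1 + p!/k. Then xy^t z has p + (p!/k)·k = p + p! copies of a. Now the a-count is p+p! and (b-count)-2 = (p+p!+2)-2 = p+p!, so i ≠ j-2 fails. So xy^t z = a^{p+p!} b^{p+p!+2} ∉ L.
This contradicts the pumping lemma, so L is not regular.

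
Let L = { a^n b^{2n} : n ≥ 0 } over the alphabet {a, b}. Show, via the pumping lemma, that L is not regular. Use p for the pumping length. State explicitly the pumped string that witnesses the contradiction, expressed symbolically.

a^{p+k} b^{2p}

Assume L is regular; let p be its pumping constant.
Take w = a^p b^{2p}. Then w ∈ L and |w| = 3p ≥ p.
The pumping lemma gives a decomposition w = xyz where |xy| ≤ p and y is nonempty.
Since the first p symbols of w are all a's and |xy| ≤ p, y lies entirely in the leading a-block: y = a^k for some k with 1 ≤ k ≤ p.
Pump with i = 2: xy^2z = a^{p+k} b^{2p}. For this to lie in L we would need 2p = 2(p+k), which forces k = 0. But k ≥ 1, so xy^2z ∉ L.
This contradicts the pumping lemma, so L is not regular.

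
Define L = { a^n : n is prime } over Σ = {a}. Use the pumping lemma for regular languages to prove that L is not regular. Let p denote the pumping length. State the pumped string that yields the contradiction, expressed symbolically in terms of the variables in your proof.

a^{q(1+k)}

Assume L is regular. Let p be the pumping length given by the pumping lemma.
Let q be a prime with q ≥ p+2 (infinitely many primes exist), and take w = a^q ∈ L with |w| = q ≥ p.
By the pumping lemma, w = xyz with |xy| ≤ p and |y| ≥ 1.
Then y = a^k for some k with 1 ≤ k ≤ p.
Since 1 ≤ k ≤ p, |xz| = q-k. Pump with i = q+1: |xy^{q+1}z| = (q-k)+(q+1)k = q+qk = q(1+k), which is composite (both factors ≥ 2). So xy^{q+1}z = a^{q(1+k)} ∉ L.
This is a contradiction; hence L is not regular.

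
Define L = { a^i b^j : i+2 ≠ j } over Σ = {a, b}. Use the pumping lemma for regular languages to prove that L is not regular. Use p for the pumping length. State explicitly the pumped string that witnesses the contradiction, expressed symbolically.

a^{p+p!} b^{p+p!+2}

Assume L is regular; let p be its pumping constant.
Choose w = a^p b^{p+p!+2}. Since p ≠ (p+p!+2)-2 = p+p!, w ∈ L; and |w| ≥ p.
By the pumping lemma, w = xyz with |xy| ≤ p and |y| > 0.
Since the first p symbols of w are all a's and |xy| ≤ p, y lies entirely in the leading a-block: y = a^k for some k with 1 ≤ k ≤ p.
Since 1 ≤ k ≤ p, k divides p!; set t = 1 + p!/k. Then xy^t z has p + (p!/k)·k = p + p! copies of a. Now the a-count is p+p! and (b-count)-2 = (p+p!+2)-2 = p+p!, so i+2 ≠ j fails. So xy^t z = a^{p+p!} b^{p+p!+2} ∉ L.
Contradiction. Therefore L is not regular.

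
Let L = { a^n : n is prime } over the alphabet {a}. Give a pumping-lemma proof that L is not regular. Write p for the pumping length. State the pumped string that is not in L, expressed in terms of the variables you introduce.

Suppose for contradiction that L is regular, and let p be the pumping length.
Let q be a prime with q ≥ p+2 (infinitely many primes exist), and take w = a^q ∈ L with |w| = q ≥ p.
Write w = xyz as guaranteed by the lemma, with |xy| ≤ p and |y| > 0.
Then y = a^k for some k with 1 ≤ k ≤ p.
Since 1 ≤ k ≤ p, |xz| = q-k. Pump with i = q+1: |xy^{q+1}z| = (q-k)+(q+1)k = q+qk = q(1+k), which is composite (both factors ≥ 2). So xy^{q+1}z = a^{q(1+k)} ∉ L.
This is a contradiction; hence L is not regular.

a^{q(1+k)}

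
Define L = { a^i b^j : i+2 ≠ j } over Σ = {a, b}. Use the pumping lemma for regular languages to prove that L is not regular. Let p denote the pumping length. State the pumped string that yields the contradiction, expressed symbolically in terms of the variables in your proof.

a^{p+p!} b^{p+p!+2}

Suppose for contradiction that L is regular, and let p be the pumping length.
Choose w = a^p b^{p+p!+2}. Since p ≠ (p+p!+2)-2 = p+p!, w ∈ L; and |w| ≥ p.
Write w = xyz as guaranteed by the lemma, with |xy| ≤ p and |y| ≥ 1.
Because |xy| ≤ p and w begins with p copies of a, we have y = a^k with 1 ≤ k ≤ p.
Since 1 ≤ k ≤ p, k divides p!; set t = 1 + p!/k. Then xy^t z has p + (p!/k)·k = p + p! copies of a. Now the a-count is p+p! and (b-count)-2 = (p+p!+2)-2 = p+p!, so i+2 ≠ j fails. So xy^t z = a^{p+p!} b^{p+p!+2} ∉ L.
Contradiction. Therefore L is not regular.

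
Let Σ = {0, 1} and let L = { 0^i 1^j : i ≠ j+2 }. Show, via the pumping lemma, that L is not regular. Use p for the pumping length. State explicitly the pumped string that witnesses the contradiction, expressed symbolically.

0^{p+p!} 1^{p+p!-2}

Assume L is regular; let p be its pumping constant.
Choose w = 0^p 1^{p+p!-2}. Since p ≠ (p+p!-2)+2 = p+p!, w ∈ L; and |w| ≥ p.
Write w = xyz as guaranteed by the lemma, with |xy| ≤ p and |y| ≥ 1.
The first p characters of w are 0's, so xy (and hence y) consists only of 0's. Write y = 0^k, 1 ≤ k ≤ p.
Since 1 ≤ k ≤ p, k divides p!; set t = 1 + p!/k. Then xy^t z has p + (p!/k)·k = p + p! copies of 0. Now the 0-count is p+p! and (1-count)+2 = (p+p!-2)+2 = p+p!, so i ≠ j+2 fails. So xy^t z = 0^{p+p!} 1^{p+p!-2} ∉ L.
This contradicts the pumping lemma, so L is not regular.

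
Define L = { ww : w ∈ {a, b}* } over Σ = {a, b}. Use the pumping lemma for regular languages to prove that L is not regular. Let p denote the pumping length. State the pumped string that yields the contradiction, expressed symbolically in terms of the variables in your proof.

a^{p+k} b^p a^p b^p

Toward a contradiction, assume L is regular with pumping length p.
Take w = a^p b^p a^p b^p = uu where u = a^pb^p; then w ∈ L and |w| = 4p ≥ p.
The pumping lemma gives a decomposition w = xyz where |xy| ≤ p and |y| > 0.
The first p characters of w are a's, so xy (and hence y) consists only of a's. Write y = a^k, 1 ≤ k ≤ p.
Pump with i = 2: xy^2z = a^{p+k} b^p a^p b^p, of length 4p+k. Suppose this equals vv. The string starts with a and ends with b, so v does too; thus the boundary between the two copies of v is a b→a transition. There is exactly one such transition, at position 2p+k, so |v| = 2p+k and |vv| = 4p+2k ≠ 4p+k since k ≥ 1. So xy^2z ∉ L.
This is a contradiction; hence L is not regular.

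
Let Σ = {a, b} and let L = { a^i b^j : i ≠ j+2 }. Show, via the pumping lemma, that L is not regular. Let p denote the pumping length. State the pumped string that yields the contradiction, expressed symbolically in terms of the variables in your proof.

Assume L is regular. Let p be the pumping length given by the pumping lemma.
Choose w = a^p b^{p+p!-2}. Since p ≠ (p+p!-2)+2 = p+p!, w ∈ L; and |w| ≥ p.
By the pumping lemma, w = xyz with |xy| ≤ p and y is nonempty.
The first p characters of w are a's, so xy (and hence y) consists only of a's. Write y = a^k, 1 ≤ k ≤ p.
Since 1 ≤ k ≤ p, k divides p!; set t = 1 + p!/k. Then xy^t z has p + (p!/k)·k = p + p! copies of a. Now the a-count is p+p! and (b-count)+2 = (p+p!-2)+2 = p+p!, so i ≠ j+2 fails. So xy^t z = a^{p+p!} b^{p+p!-2} ∉ L.
Contradiction. Therefore L is not regular.

a^{p+p!} b^{p+p!-2}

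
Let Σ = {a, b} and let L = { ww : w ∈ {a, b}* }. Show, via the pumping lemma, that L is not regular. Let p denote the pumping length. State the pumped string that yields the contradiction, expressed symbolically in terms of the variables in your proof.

Assume L is regular. Let p be the pumping length given by the pumping lemma.
Take w = a^p b^p a^p b^p = uu where u = a^pb^p; then w ∈ L and |w| = 4p ≥ p.
Write w = xyz as guaranteed by the lemma, with |xy| ≤ p and y is nonempty.
The first p characters of w are a's, so xy (and hence y) consists only of a's. Write y = a^k, 1 ≤ k ≤ p.
Pump with i = 2: xy^2z = a^{p+k} b^p a^p b^p, of length 4p+k. Suppose this equals vv. The string starts with a and ends with b, so v does too; thus the boundary between the two copies of v is a b→a transition. There is exactly one such transition, at position 2p+k, so |v| = 2p+k and |vv| = 4p+2k ≠ 4p+k since k ≥ 1. So xy^2z ∉ L.
Contradiction. Therefore L is not regular.

a^{p+k} b^p a^p b^p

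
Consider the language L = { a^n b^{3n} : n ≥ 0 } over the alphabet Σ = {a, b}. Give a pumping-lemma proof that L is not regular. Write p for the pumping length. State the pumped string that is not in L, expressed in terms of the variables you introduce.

Toward a contradiction, assume L is regular with pumping length p.
Choose w = a^p b^{3p}, which is in L with |w| = 4p ≥ p.
Write w = xyz as guaranteed by the lemma, with |xy| ≤ p and |y| ≥ 1.
Since the first p symbols of w are all a's and |xy| ≤ p, y lies entirely in the leading a-block: y = a^k for some k with 1 ≤ k ≤ p.
Pump with i = 2: xy^2z = a^{p+k} b^{3p}. For this to lie in L we would need 3p = 3(p+k), which forces k = 0. But k ≥ 1, so xy^2z ∉ L.
This is a contradiction; hence L is not regular.

a^{p+k} b^{3p}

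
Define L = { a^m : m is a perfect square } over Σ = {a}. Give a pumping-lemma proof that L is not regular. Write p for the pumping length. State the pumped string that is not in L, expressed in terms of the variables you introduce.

Assume L is regular; let p be its pumping constant.
Take w = a^{p²} ∈ L with |w| = p² ≥ p.
The pumping lemma gives a decomposition w = xyz where |xy| ≤ p and y is nonempty.
Then y = a^k for some k with 1 ≤ k ≤ p.
Pump with i = 2: xy^2z = a^{p²+k}. Since 1 ≤ k ≤ p, p² < p²+k ≤ p²+p < (p+1)², so p²+k lies strictly between consecutive squares and is not a perfect square. So xy^2z ∉ L.
This contradicts the pumping lemma, so L is not regular.

a^{p²+k}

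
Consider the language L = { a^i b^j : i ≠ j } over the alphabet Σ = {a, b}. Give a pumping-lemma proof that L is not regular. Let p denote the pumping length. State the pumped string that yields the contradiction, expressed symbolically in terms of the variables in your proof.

Assume L is regular; let p be its pumping constant.
Choose w = a^p b^{p+p!}. Since p ≠ p+p!, w ∈ L; and |w| ≥ p.
Write w = xyz as guaranteed by the lemma, with |xy| ≤ p and y is nonempty.
The first p characters of w are a's, so xy (and hence y) consists only of a's. Write y = a^k, 1 ≤ k ≤ p.
Since 1 ≤ k ≤ p, k divides p!; set t = 1 + p!/k. Then xy^t z has p + (p!/k)·k = p + p! copies of a. Now the a-count equals the b-count, so i ≠ j fails. So xy^t z = a^{p+p!} b^{p+p!} ∉ L.
This is a contradiction; hence L is not regular.

a^{p+p!} b^{p+p!}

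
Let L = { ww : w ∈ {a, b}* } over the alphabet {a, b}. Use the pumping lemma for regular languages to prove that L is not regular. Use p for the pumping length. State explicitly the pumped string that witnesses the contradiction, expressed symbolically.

Suppose for contradiction that L is regular, and let p be the pumping length.
Take w = a^p b^p a^p b^p = uu where u = a^pb^p; then w ∈ L and |w| = 4p ≥ p.
Write w = xyz as guaranteed by the lemma, with |xy| ≤ p and |y| ≥ 1.
Since the first p symbols of w are all a's and |xy| ≤ p, y lies entirely in the leading a-block: y = a^k for some k with 1 ≤ k ≤ p.
Pump with i = 2: xy^2z = a^{p+k} b^p a^p b^p, of length 4p+k. Suppose this equals vv. The string starts with a and ends with b, so v does too; thus the boundary between the two copies of v is a b→a transition. There is exactly one such transition, at position 2p+k, so |v| = 2p+k and |vv| = 4p+2k ≠ 4p+k since k ≥ 1. So xy^2z ∉ L.
Contradiction. Therefore L is not regular.

a^{p+k} b^p a^p b^p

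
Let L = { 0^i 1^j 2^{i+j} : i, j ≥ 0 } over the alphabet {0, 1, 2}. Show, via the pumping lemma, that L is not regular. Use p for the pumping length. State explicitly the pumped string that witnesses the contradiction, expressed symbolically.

0^{p+k} 1^p 2^{2p}

Toward a contradiction, assume L is regular with pumping length p.
Take w = 0^p 1^p 2^{2p} ∈ L (with i=j=p, i+j=2p), |w| = 4p ≥ p.
Write w = xyz as guaranteed by the lemma, with |xy| ≤ p and |y| > 0.
Because |xy| ≤ p and w begins with p copies of 0, we have y = 0^k with 1 ≤ k ≤ p.
Consider xy^2z = 0^{p+k} 1^p 2^{2p}. Now the 0- and 1-counts sum to 2p+k, but the 2-count is 2p ≠ 2p+k. So xy^2z ∉ L.
This is a contradiction; hence L is not regular.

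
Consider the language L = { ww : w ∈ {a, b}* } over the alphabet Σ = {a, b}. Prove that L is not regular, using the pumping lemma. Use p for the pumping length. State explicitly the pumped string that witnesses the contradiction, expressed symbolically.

Toward a contradiction, assume L is regular with pumping length p.
Take w = a^p b^p a^p b^p = uu where u = a^pb^p; then w ∈ L and |w| = 4p ≥ p.
By the pumping lemma, w = xyz with |xy| ≤ p and |y| ≥ 1.
The first p characters of w are a's, so xy (and hence y) consists only of a's. Write y = a^k, 1 ≤ k ≤ p.
Pump with i = 2: xy^2z = a^{p+k} b^p a^p b^p, of length 4p+k. Suppose this equals vv. The string starts with a and ends with b, so v does too; thus the boundary between the two copies of v is a b→a transition. There is exactly one such transition, at position 2p+k, so |v| = 2p+k and |vv| = 4p+2k ≠ 4p+k since k ≥ 1. So xy^2z ∉ L.
Contradiction. Therefore L is not regular.

a^{p+k} b^p a^p b^p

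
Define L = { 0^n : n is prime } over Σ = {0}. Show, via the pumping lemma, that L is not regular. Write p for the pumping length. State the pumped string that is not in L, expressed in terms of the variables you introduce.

0^{q(1+k)}

Toward a contradiction, assume L is regular with pumping length p.
Let q be a prime with q ≥ p+2 (infinitely many primes exist), and take w = 0^q ∈ L with |w| = q ≥ p.
The pumping lemma gives a decomposition w = xyz where |xy| ≤ p and |y| ≥ 1.
Then y = 0^k for some k with 1 ≤ k ≤ p.
Since 1 ≤ k ≤ p, |xz| = q-k. Pump with i = q+1: |xy^{q+1}z| = (q-k)+(q+1)k = q+qk = q(1+k), which is composite (both factors ≥ 2). So xy^{q+1}z = 0^{q(1+k)} ∉ L.
Contradiction. Therefore L is not regular.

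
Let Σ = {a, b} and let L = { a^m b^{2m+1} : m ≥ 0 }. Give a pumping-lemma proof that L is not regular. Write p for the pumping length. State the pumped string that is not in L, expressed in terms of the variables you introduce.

Toward a contradiction, assume L is regular with pumping length p.
Take w = a^p b^{2p+1}. Then w ∈ L and |w| = 3p+1 ≥ p.
Write w = xyz as guaranteed by the lemma, with |xy| ≤ p and y is nonempty.
The first p characters of w are a's, so xy (and hence y) consists only of a's. Write y = a^k, 1 ≤ k ≤ p.
Pump with i = 2: xy^2z = a^{p+k} b^{2p+1}. For this to lie in L we would need 2p+1 = 2(p+k)+1, which forces k = 0. But k ≥ 1, so xy^2z ∉ L.
This contradicts the pumping lemma, so L is not regular.

a^{p+k} b^{2p+1}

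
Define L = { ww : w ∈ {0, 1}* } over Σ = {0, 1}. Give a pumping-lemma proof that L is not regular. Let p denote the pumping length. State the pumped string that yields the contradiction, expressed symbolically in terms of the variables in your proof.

0^{p+k} 1^p 0^p 1^p

Toward a contradiction, assume L is regular with pumping length p.
Take w = 0^p 1^p 0^p 1^p = uu where u = 0^p1^p; then w ∈ L and |w| = 4p ≥ p.
The pumping lemma gives a decomposition w = xyz where |xy| ≤ p and |y| > 0.
The first p characters of w are 0's, so xy (and hence y) consists only of 0's. Write y = 0^k, 1 ≤ k ≤ p.
Pump with i = 2: xy^2z = 0^{p+k} 1^p 0^p 1^p, of length 4p+k. Suppose this equals vv. The string starts with 0 and ends with 1, so v does too; thus the boundary between the two copies of v is a 1→0 transition. There is exactly one such transition, at position 2p+k, so |v| = 2p+k and |vv| = 4p+2k ≠ 4p+k since k ≥ 1. So xy^2z ∉ L.
This contradicts the pumping lemma, so L is not regular.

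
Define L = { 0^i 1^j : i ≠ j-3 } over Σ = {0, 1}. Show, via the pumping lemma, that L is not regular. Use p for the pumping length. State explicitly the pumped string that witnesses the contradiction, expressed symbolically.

0^{p+p!} 1^{p+p!+3}

Toward a contradiction, assume L is regular with pumping length p.
Choose w = 0^p 1^{p+p!+3}. Since p ≠ (p+p!+3)-3 = p+p!, w ∈ L; and |w| ≥ p.
The pumping lemma gives a decomposition w = xyz where |xy| ≤ p and |y| ≥ 1.
Since the first p symbols of w are all 0's and |xy| ≤ p, y lies entirely in the leading 0-block: y = 0^k for some k with 1 ≤ k ≤ p.
Since 1 ≤ k ≤ p, k divides p!; set t = 1 + p!/k. Then xy^t z has p + (p!/k)·k = p + p! copies of 0. Now the 0-count is p+p! and (1-count)-3 = (p+p!+3)-3 = p+p!, so i ≠ j-3 fails. So xy^t z = 0^{p+p!} 1^{p+p!+3} ∉ L.
This is a contradiction; hence L is not regular.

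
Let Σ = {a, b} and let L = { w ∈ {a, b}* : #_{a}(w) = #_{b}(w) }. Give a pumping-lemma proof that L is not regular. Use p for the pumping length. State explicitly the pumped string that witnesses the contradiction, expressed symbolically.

Assume L is regular. Let p be the pumping length given by the pumping lemma.
Choose w = a^p b^p ∈ L with |w| = 2p ≥ p.
By the pumping lemma, w = xyz with |xy| ≤ p and |y| ≥ 1.
Since the first p symbols of w are all a's and |xy| ≤ p, y lies entirely in the leading a-block: y = a^k for some k with 1 ≤ k ≤ p.
Pump with i = 2: xy^2z = a^{p+k} b^p has p+k occurrences of a but only p of b. Since k ≥ 1 the counts differ, so xy^2z ∉ L.
This is a contradiction; hence L is not regular.

a^{p+k} b^p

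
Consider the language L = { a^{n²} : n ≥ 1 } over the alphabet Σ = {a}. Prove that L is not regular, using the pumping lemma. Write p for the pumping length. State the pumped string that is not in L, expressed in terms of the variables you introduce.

a^{p²+k}

Assume L is regular. Let p be the pumping length given by the pumping lemma.
Take w = a^{p²} ∈ L with |w| = p² ≥ p.
Write w = xyz as guaranteed by the lemma, with |xy| ≤ p and |y| > 0.
Then y = a^k for some k with 1 ≤ k ≤ p.
Pump with i = 2: xy^2z = a^{p²+k}. Since 1 ≤ k ≤ p, p² < p²+k ≤ p²+p < (p+1)², so p²+k lies strictly between consecutive squares and is not a perfect square. So xy^2z ∉ L.
Contradiction. Therefore L is not regular.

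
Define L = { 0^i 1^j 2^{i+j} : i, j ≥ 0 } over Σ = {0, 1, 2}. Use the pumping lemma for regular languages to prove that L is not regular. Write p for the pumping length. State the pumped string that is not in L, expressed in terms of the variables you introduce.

Assume L is regular; let p be its pumping constant.
Take w = 0^p 1^p 2^{2p} ∈ L (with i=j=p, i+j=2p), |w| = 4p ≥ p.
The pumping lemma gives a decomposition w = xyz where |xy| ≤ p and |y| ≥ 1.
Because |xy| ≤ p and w begins with p copies of 0, we have y = 0^k with 1 ≤ k ≤ p.
Consider xy^2z = 0^{p+k} 1^p 2^{2p}. Now the 0- and 1-counts sum to 2p+k, but the 2-count is 2p ≠ 2p+k. So xy^2z ∉ L.
This contradicts the pumping lemma, so L is not regular.

0^{p+k} 1^p 2^{2p}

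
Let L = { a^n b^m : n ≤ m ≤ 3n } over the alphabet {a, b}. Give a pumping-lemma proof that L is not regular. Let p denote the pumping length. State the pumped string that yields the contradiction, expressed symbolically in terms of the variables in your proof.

Suppose for contradiction that L is regular, and let p be the pumping length.
Take w = a^p b^p ∈ L (since p ≤ p ≤ 3p), with |w| = 2p ≥ p.
By the pumping lemma, w = xyz with |xy| ≤ p and y is nonempty.
Because |xy| ≤ p and w begins with p copies of a, we have y = a^k with 1 ≤ k ≤ p.
Pump with i = 2: xy^2z = a^{p+k} b^p. Now n = p+k > p = m, so the condition n ≤ m fails. Thus xy^2z ∉ L.
This is a contradiction; hence L is not regular.

a^{p+k} b^p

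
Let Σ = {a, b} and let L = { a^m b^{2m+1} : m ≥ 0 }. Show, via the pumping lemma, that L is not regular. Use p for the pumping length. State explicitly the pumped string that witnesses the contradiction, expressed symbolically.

Assume L is regular. Let p be the pumping length given by the pumping lemma.
Take w = a^p b^{2p+1}. Then w ∈ L and |w| = 3p+1 ≥ p.
The pumping lemma gives a decomposition w = xyz where |xy| ≤ p and y is nonempty.
The first p characters of w are a's, so xy (and hence y) consists only of a's. Write y = a^k, 1 ≤ k ≤ p.
Pump with i = 2: xy^2z = a^{p+k} b^{2p+1}. For this to lie in L we would need 2p+1 = 2(p+k)+1, which forces k = 0. But k ≥ 1, so xy^2z ∉ L.
This is a contradiction; hence L is not regular.

a^{p+k} b^{2p+1}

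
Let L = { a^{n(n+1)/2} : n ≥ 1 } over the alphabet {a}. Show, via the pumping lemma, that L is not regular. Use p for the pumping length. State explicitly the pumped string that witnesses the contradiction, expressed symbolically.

a^{p(p+1)/2+k}

Assume L is regular. Let p be the pumping length given by the pumping lemma.
Take w = a^{p(p+1)/2} ∈ L with |w| = p(p+1)/2 ≥ p.
By the pumping lemma, w = xyz with |xy| ≤ p and y is nonempty.
Then y = a^k for some k with 1 ≤ k ≤ p.
Pump with i = 2: xy^2z = a^{p(p+1)/2+k}. Since 1 ≤ k ≤ p, p(p+1)/2 < p(p+1)/2+k ≤ p(p+1)/2+p < (p+1)(p+2)/2, so p(p+1)/2+k is strictly between consecutive triangular numbers. So xy^2z ∉ L.
This is a contradiction; hence L is not regular.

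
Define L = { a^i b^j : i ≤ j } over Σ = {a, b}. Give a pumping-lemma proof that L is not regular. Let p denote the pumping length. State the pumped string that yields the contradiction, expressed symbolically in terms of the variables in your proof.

Suppose for contradiction that L is regular, and let p be the pumping length.
Choose w = a^p b^p ∈ L, with |w| = 2p ≥ p.
By the pumping lemma, w = xyz with |xy| ≤ p and |y| > 0.
The first p characters of w are a's, so xy (and hence y) consists only of a's. Write y = a^k, 1 ≤ k ≤ p.
Consider xy^2z = a^{p+k} b^p. Since k ≥ 1, the a-count p+k exceeds the b-count p, so i ≤ j fails; thus xy^2z ∉ L.
Contradiction. Therefore L is not regular.

a^{p+k} b^p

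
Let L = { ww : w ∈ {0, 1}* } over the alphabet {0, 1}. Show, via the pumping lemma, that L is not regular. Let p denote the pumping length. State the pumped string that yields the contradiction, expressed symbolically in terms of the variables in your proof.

Assume L is regular. Let p be the pumping length given by the pumping lemma.
Take w = 0^p 1^p 0^p 1^p = uu where u = 0^p1^p; then w ∈ L and |w| = 4p ≥ p.
The pumping lemma gives a decomposition w = xyz where |xy| ≤ p and |y| ≥ 1.
Since the first p symbols of w are all 0's and |xy| ≤ p, y lies entirely in the leading 0-block: y = 0^k for some k with 1 ≤ k ≤ p.
Pump with i = 2: xy^2z = 0^{p+k} 1^p 0^p 1^p, of length 4p+k. Suppose this equals vv. The string starts with 0 and ends with 1, so v does too; thus the boundary between the two copies of v is a 1→0 transition. There is exactly one such transition, at position 2p+k, so |v| = 2p+k and |vv| = 4p+2k ≠ 4p+k since k ≥ 1. So xy^2z ∉ L.
This contradicts the pumping lemma, so L is not regular.

0^{p+k} 1^p 0^p 1^p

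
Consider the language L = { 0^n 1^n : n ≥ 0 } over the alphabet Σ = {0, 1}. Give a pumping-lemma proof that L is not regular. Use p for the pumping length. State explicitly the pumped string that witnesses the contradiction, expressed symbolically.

0^{p+k} 1^p

Assume L is regular; let p be its pumping constant.
Let w = 0^p 1^p ∈ L; note |w| = 2p ≥ p.
The pumping lemma gives a decomposition w = xyz where |xy| ≤ p and |y| > 0.
Since the first p symbols of w are all 0's and |xy| ≤ p, y lies entirely in the leading 0-block: y = 0^k for some k with 1 ≤ k ≤ p.
Pump with i = 2: xy^2z = 0^{p+k} 1^p. For this to lie in L we would need p = p+k, which forces k = 0. But k ≥ 1, so xy^2z ∉ L.
Contradiction. Therefore L is not regular.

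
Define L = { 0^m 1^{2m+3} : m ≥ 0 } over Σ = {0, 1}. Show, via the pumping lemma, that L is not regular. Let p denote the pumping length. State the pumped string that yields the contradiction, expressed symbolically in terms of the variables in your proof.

0^{p+k} 1^{2p+3}

Toward a contradiction, assume L is regular with pumping length p.
Take w = 0^p 1^{2p+3}. Then w ∈ L and |w| = 3p+3 ≥ p.
The pumping lemma gives a decomposition w = xyz where |xy| ≤ p and |y| ≥ 1.
The first p characters of w are 0's, so xy (and hence y) consists only of 0's. Write y = 0^k, 1 ≤ k ≤ p.
Pump with i = 2: xy^2z = 0^{p+k} 1^{2p+3}. For this to lie in L we would need 2p+3 = 2(p+k)+3, which forces k = 0. But k ≥ 1, so xy^2z ∉ L.
This contradicts the pumping lemma, so L is not regular.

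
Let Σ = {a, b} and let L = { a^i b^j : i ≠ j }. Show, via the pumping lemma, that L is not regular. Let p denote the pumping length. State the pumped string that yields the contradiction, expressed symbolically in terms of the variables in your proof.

a^{p+p!} b^{p+p!}

Suppose for contradiction that L is regular, and let p be the pumping length.
Choose w = a^p b^{p+p!}. Since p ≠ p+p!, w ∈ L; and |w| ≥ p.
Write w = xyz as guaranteed by the lemma, with |xy| ≤ p and y is nonempty.
Since the first p symbols of w are all a's and |xy| ≤ p, y lies entirely in the leading a-block: y = a^k for some k with 1 ≤ k ≤ p.
Since 1 ≤ k ≤ p, k divides p!; set t = 1 + p!/k. Then xy^t z has p + (p!/k)·k = p + p! copies of a. Now the a-count equals the b-count, so i ≠ j fails. So xy^t z = a^{p+p!} b^{p+p!} ∉ L.
This contradicts the pumping lemma, so L is not regular.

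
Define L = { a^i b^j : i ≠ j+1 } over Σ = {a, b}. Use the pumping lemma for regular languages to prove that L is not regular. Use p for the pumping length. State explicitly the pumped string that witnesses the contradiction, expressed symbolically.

Assume L is regular. Let p be the pumping length given by the pumping lemma.
Choose w = a^p b^{p+p!-1}. Since p ≠ (p+p!-1)+1 = p+p!, w ∈ L; and |w| ≥ p.
Write w = xyz as guaranteed by the lemma, with |xy| ≤ p and |y| ≥ 1.
Since the first p symbols of w are all a's and |xy| ≤ p, y lies entirely in the leading a-block: y = a^k for some k with 1 ≤ k ≤ p.
Since 1 ≤ k ≤ p, k divides p!; set t = 1 + p!/k. Then xy^t z has p + (p!/k)·k = p + p! copies of a. Now the a-count is p+p! and (b-count)+1 = (p+p!-1)+1 = p+p!, so i ≠ j+1 fails. So xy^t z = a^{p+p!} b^{p+p!-1} ∉ L.
Contradiction. Therefore L is not regular.

a^{p+p!} b^{p+p!-1}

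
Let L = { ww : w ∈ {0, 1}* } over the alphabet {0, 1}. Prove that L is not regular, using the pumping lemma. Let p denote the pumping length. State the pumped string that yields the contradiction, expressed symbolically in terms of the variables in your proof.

Assume L is regular; let p be its pumping constant.
Take w = 0^p 1^p 0^p 1^p = uu where u = 0^p1^p; then w ∈ L and |w| = 4p ≥ p.
By the pumping lemma, w = xyz with |xy| ≤ p and y is nonempty.
Since the first p symbols of w are all 0's and |xy| ≤ p, y lies entirely in the leading 0-block: y = 0^k for some k with 1 ≤ k ≤ p.
Pump with i = 2: xy^2z = 0^{p+k} 1^p 0^p 1^p, of length 4p+k. Suppose this equals vv. The string starts with 0 and ends with 1, so v does too; thus the boundary between the two copies of v is a 1→0 transition. There is exactly one such transition, at position 2p+k, so |v| = 2p+k and |vv| = 4p+2k ≠ 4p+k since k ≥ 1. So xy^2z ∉ L.
Contradiction. Therefore L is not regular.

0^{p+k} 1^p 0^p 1^p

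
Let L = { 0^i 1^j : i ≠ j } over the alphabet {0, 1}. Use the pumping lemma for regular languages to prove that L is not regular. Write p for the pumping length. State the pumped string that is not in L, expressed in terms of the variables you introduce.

0^{p+p!} 1^{p+p!}

Suppose for contradiction that L is regular, and let p be the pumping length.
Choose w = 0^p 1^{p+p!}. Since p ≠ p+p!, w ∈ L; and |w| ≥ p.
Write w = xyz as guaranteed by the lemma, with |xy| ≤ p and y is nonempty.
Because |xy| ≤ p and w begins with p copies of 0, we have y = 0^k with 1 ≤ k ≤ p.
Since 1 ≤ k ≤ p, k divides p!; set t = 1 + p!/k. Then xy^t z has p + (p!/k)·k = p + p! copies of 0. Now the 0-count equals the 1-count, so i ≠ j fails. So xy^t z = 0^{p+p!} 1^{p+p!} ∉ L.
Contradiction. Therefore L is not regular.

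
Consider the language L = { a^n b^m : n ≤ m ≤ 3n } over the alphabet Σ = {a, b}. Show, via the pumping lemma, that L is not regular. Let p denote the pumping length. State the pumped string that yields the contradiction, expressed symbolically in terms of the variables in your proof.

Toward a contradiction, assume L is regular with pumping length p.
Take w = a^p b^p ∈ L (since p ≤ p ≤ 3p), with |w| = 2p ≥ p.
The pumping lemma gives a decomposition w = xyz where |xy| ≤ p and |y| ≥ 1.
Because |xy| ≤ p and w begins with p copies of a, we have y = a^k with 1 ≤ k ≤ p.
Pump with i = 2: xy^2z = a^{p+k} b^p. Now n = p+k > p = m, so the condition n ≤ m fails. Thus xy^2z ∉ L.
This is a contradiction; hence L is not regular.

a^{p+k} b^p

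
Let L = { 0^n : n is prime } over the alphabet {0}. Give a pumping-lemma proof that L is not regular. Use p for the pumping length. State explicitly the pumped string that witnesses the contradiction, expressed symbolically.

Assume L is regular; let p be its pumping constant.
Let q be a prime with q ≥ p+2 (infinitely many primes exist), and take w = 0^q ∈ L with |w| = q ≥ p.
By the pumping lemma, w = xyz with |xy| ≤ p and |y| ≥ 1.
Then y = 0^k for some k with 1 ≤ k ≤ p.
Since 1 ≤ k ≤ p, |xz| = q-k. Pump with i = q+1: |xy^{q+1}z| = (q-k)+(q+1)k = q+qk = q(1+k), which is composite (both factors ≥ 2). So xy^{q+1}z = 0^{q(1+k)} ∉ L.
This is a contradiction; hence L is not regular.

0^{q(1+k)}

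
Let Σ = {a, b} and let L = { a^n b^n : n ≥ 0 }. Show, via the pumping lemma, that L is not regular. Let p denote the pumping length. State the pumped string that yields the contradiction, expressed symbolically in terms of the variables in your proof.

Assume L is regular; let p be its pumping constant.
Take w = a^p b^p. Then w ∈ L and |w| = 2p ≥ p.
By the pumping lemma, w = xyz with |xy| ≤ p and |y| > 0.
Because |xy| ≤ p and w begins with p copies of a, we have y = a^k with 1 ≤ k ≤ p.
Pump with i = 2: xy^2z = a^{p+k} b^p. For this to lie in L we would need p = p+k, which forces k = 0. But k ≥ 1, so xy^2z ∉ L.
Contradiction. Therefore L is not regular.

a^{p+k} b^p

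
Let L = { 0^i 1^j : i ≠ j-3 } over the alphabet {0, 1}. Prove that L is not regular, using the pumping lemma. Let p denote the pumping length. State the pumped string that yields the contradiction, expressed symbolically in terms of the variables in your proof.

0^{p+p!} 1^{p+p!+3}

Assume L is regular; let p be its pumping constant.
Choose w = 0^p 1^{p+p!+3}. Since p ≠ (p+p!+3)-3 = p+p!, w ∈ L; and |w| ≥ p.
The pumping lemma gives a decomposition w = xyz where |xy| ≤ p and |y| ≥ 1.
The first p characters of w are 0's, so xy (and hence y) consists only of 0's. Write y = 0^k, 1 ≤ k ≤ p.
Since 1 ≤ k ≤ p, k divides p!; set t = 1 + p!/k. Then xy^t z has p + (p!/k)·k = p + p! copies of 0. Now the 0-count is p+p! and (1-count)-3 = (p+p!+3)-3 = p+p!, so i ≠ j-3 fails. So xy^t z = 0^{p+p!} 1^{p+p!+3} ∉ L.
This contradicts the pumping lemma, so L is not regular.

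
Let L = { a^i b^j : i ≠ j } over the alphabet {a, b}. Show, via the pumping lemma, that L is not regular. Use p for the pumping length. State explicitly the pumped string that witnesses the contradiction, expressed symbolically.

a^{p+p!} b^{p+p!}

Toward a contradiction, assume L is regular with pumping length p.
Choose w = a^p b^{p+p!}. Since p ≠ p+p!, w ∈ L; and |w| ≥ p.
The pumping lemma gives a decomposition w = xyz where |xy| ≤ p and |y| > 0.
Since the first p symbols of w are all a's and |xy| ≤ p, y lies entirely in the leading a-block: y = a^k for some k with 1 ≤ k ≤ p.
Since 1 ≤ k ≤ p, k divides p!; set t = 1 + p!/k. Then xy^t z has p + (p!/k)·k = p + p! copies of a. Now the a-count equals the b-count, so i ≠ j fails. So xy^t z = a^{p+p!} b^{p+p!} ∉ L.
Contradiction. Therefore L is not regular.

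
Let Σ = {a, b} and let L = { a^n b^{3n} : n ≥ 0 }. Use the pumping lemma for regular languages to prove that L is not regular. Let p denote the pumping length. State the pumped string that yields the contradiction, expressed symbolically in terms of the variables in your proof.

a^{p+k} b^{3p}

Assume L is regular. Let p be the pumping length given by the pumping lemma.
Choose w = a^p b^{3p}, which is in L with |w| = 4p ≥ p.
Write w = xyz as guaranteed by the lemma, with |xy| ≤ p and y is nonempty.
Since the first p symbols of w are all a's and |xy| ≤ p, y lies entirely in the leading a-block: y = a^k for some k with 1 ≤ k ≤ p.
Pump with i = 2: xy^2z = a^{p+k} b^{3p}. For this to lie in L we would need 3p = 3(p+k), which forces k = 0. But k ≥ 1, so xy^2z ∉ L.
This is a contradiction; hence L is not regular.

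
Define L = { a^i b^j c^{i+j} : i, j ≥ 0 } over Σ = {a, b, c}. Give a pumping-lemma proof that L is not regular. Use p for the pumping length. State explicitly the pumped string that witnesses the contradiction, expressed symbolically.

a^{p+k} b^p c^{2p}

Toward a contradiction, assume L is regular with pumping length p.
Take w = a^p b^p c^{2p} ∈ L (with i=j=p, i+j=2p), |w| = 4p ≥ p.
The pumping lemma gives a decomposition w = xyz where |xy| ≤ p and y is nonempty.
Because |xy| ≤ p and w begins with p copies of a, we have y = a^k with 1 ≤ k ≤ p.
Consider xy^2z = a^{p+k} b^p c^{2p}. Now the a- and b-counts sum to 2p+k, but the c-count is 2p ≠ 2p+k. So xy^2z ∉ L.
Contradiction. Therefore L is not regular.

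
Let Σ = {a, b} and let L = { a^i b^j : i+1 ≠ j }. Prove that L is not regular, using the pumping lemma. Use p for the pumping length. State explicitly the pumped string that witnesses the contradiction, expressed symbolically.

a^{p+p!} b^{p+p!+1}

Suppose for contradiction that L is regular, and let p be the pumping length.
Choose w = a^p b^{p+p!+1}. Since p ≠ (p+p!+1)-1 = p+p!, w ∈ L; and |w| ≥ p.
Write w = xyz as guaranteed by the lemma, with |xy| ≤ p and |y| > 0.
Because |xy| ≤ p and w begins with p copies of a, we have y = a^k with 1 ≤ k ≤ p.
Since 1 ≤ k ≤ p, k divides p!; set t = 1 + p!/k. Then xy^t z has p + (p!/k)·k = p + p! copies of a. Now the a-count is p+p! and (b-count)-1 = (p+p!+1)-1 = p+p!, so i+1 ≠ j fails. So xy^t z = a^{p+p!} b^{p+p!+1} ∉ L.
This is a contradiction; hence L is not regular.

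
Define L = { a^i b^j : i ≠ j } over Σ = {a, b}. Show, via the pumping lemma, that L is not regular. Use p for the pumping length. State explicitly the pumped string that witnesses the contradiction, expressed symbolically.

a^{p+p!} b^{p+p!}

Toward a contradiction, assume L is regular with pumping length p.
Choose w = a^p b^{p+p!}. Since p ≠ p+p!, w ∈ L; and |w| ≥ p.
Write w = xyz as guaranteed by the lemma, with |xy| ≤ p and y is nonempty.
Since the first p symbols of w are all a's and |xy| ≤ p, y lies entirely in the leading a-block: y = a^k for some k with 1 ≤ k ≤ p.
Since 1 ≤ k ≤ p, k divides p!; set t = 1 + p!/k. Then xy^t z has p + (p!/k)·k = p + p! copies of a. Now the a-count equals the b-count, so i ≠ j fails. So xy^t z = a^{p+p!} b^{p+p!} ∉ L.
This contradicts the pumping lemma, so L is not regular.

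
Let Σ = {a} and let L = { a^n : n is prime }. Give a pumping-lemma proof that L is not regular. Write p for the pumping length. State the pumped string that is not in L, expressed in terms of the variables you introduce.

Suppose for contradiction that L is regular, and let p be the pumping length.
Let q be a prime with q ≥ p+2 (infinitely many primes exist), and take w = a^q ∈ L with |w| = q ≥ p.
Write w = xyz as guaranteed by the lemma, with |xy| ≤ p and |y| > 0.
Then y = a^k for some k with 1 ≤ k ≤ p.
Since 1 ≤ k ≤ p, |xz| = q-k. Pump with i = q+1: |xy^{q+1}z| = (q-k)+(q+1)k = q+qk = q(1+k), which is composite (both factors ≥ 2). So xy^{q+1}z = a^{q(1+k)} ∉ L.
This is a contradiction; hence L is not regular.

a^{q(1+k)}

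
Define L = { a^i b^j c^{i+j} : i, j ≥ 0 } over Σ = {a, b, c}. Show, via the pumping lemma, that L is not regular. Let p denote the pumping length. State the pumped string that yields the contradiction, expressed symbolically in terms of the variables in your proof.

a^{p+k} b^p c^{2p}

Suppose for contradiction that L is regular, and let p be the pumping length.
Take w = a^p b^p c^{2p} ∈ L (with i=j=p, i+j=2p), |w| = 4p ≥ p.
By the pumping lemma, w = xyz with |xy| ≤ p and y is nonempty.
Because |xy| ≤ p and w begins with p copies of a, we have y = a^k with 1 ≤ k ≤ p.
Consider xy^2z = a^{p+k} b^p c^{2p}. Now the a- and b-counts sum to 2p+k, but the c-count is 2p ≠ 2p+k. So xy^2z ∉ L.
Contradiction. Therefore L is not regular.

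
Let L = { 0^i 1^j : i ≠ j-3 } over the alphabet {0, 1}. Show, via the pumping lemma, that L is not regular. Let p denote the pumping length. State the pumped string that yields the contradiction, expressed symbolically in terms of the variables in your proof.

0^{p+p!} 1^{p+p!+3}

Assume L is regular; let p be its pumping constant.
Choose w = 0^p 1^{p+p!+3}. Since p ≠ (p+p!+3)-3 = p+p!, w ∈ L; and |w| ≥ p.
The pumping lemma gives a decomposition w = xyz where |xy| ≤ p and |y| ≥ 1.
Since the first p symbols of w are all 0's and |xy| ≤ p, y lies entirely in the leading 0-block: y = 0^k for some k with 1 ≤ k ≤ p.
Since 1 ≤ k ≤ p, k divides p!; set t = 1 + p!/k. Then xy^t z has p + (p!/k)·k = p + p! copies of 0. Now the 0-count is p+p! and (1-count)-3 = (p+p!+3)-3 = p+p!, so i ≠ j-3 fails. So xy^t z = 0^{p+p!} 1^{p+p!+3} ∉ L.
Contradiction. Therefore L is not regular.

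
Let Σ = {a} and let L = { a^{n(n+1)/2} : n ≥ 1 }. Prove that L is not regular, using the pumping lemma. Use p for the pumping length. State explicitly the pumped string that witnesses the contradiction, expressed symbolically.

Assume L is regular. Let p be the pumping length given by the pumping lemma.
Take w = a^{p(p+1)/2} ∈ L with |w| = p(p+1)/2 ≥ p.
The pumping lemma gives a decomposition w = xyz where |xy| ≤ p and y is nonempty.
Then y = a^k for some k with 1 ≤ k ≤ p.
Pump with i = 2: xy^2z = a^{p(p+1)/2+k}. Since 1 ≤ k ≤ p, p(p+1)/2 < p(p+1)/2+k ≤ p(p+1)/2+p < (p+1)(p+2)/2, so p(p+1)/2+k is strictly between consecutive triangular numbers. So xy^2z ∉ L.
This is a contradiction; hence L is not regular.

a^{p(p+1)/2+k}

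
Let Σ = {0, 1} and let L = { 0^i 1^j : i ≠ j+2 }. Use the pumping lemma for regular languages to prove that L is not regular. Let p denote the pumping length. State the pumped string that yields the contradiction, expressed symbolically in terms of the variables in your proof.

0^{p+p!} 1^{p+p!-2}

Assume L is regular. Let p be the pumping length given by the pumping lemma.
Choose w = 0^p 1^{p+p!-2}. Since p ≠ (p+p!-2)+2 = p+p!, w ∈ L; and |w| ≥ p.
Write w = xyz as guaranteed by the lemma, with |xy| ≤ p and y is nonempty.
Because |xy| ≤ p and w begins with p copies of 0, we have y = 0^k with 1 ≤ k ≤ p.
Since 1 ≤ k ≤ p, k divides p!; set t = 1 + p!/k. Then xy^t z has p + (p!/k)·k = p + p! copies of 0. Now the 0-count is p+p! and (1-count)+2 = (p+p!-2)+2 = p+p!, so i ≠ j+2 fails. So xy^t z = 0^{p+p!} 1^{p+p!-2} ∉ L.
Contradiction. Therefore L is not regular.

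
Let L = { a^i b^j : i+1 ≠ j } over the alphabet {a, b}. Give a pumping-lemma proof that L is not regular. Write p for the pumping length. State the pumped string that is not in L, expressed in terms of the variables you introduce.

a^{p+p!} b^{p+p!+1}

Assume L is regular; let p be its pumping constant.
Choose w = a^p b^{p+p!+1}. Since p ≠ (p+p!+1)-1 = p+p!, w ∈ L; and |w| ≥ p.
By the pumping lemma, w = xyz with |xy| ≤ p and |y| > 0.
Because |xy| ≤ p and w begins with p copies of a, we have y = a^k with 1 ≤ k ≤ p.
Since 1 ≤ k ≤ p, k divides p!; set t = 1 + p!/k. Then xy^t z has p + (p!/k)·k = p + p! copies of a. Now the a-count is p+p! and (b-count)-1 = (p+p!+1)-1 = p+p!, so i+1 ≠ j fails. So xy^t z = a^{p+p!} b^{p+p!+1} ∉ L.
This is a contradiction; hence L is not regular.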